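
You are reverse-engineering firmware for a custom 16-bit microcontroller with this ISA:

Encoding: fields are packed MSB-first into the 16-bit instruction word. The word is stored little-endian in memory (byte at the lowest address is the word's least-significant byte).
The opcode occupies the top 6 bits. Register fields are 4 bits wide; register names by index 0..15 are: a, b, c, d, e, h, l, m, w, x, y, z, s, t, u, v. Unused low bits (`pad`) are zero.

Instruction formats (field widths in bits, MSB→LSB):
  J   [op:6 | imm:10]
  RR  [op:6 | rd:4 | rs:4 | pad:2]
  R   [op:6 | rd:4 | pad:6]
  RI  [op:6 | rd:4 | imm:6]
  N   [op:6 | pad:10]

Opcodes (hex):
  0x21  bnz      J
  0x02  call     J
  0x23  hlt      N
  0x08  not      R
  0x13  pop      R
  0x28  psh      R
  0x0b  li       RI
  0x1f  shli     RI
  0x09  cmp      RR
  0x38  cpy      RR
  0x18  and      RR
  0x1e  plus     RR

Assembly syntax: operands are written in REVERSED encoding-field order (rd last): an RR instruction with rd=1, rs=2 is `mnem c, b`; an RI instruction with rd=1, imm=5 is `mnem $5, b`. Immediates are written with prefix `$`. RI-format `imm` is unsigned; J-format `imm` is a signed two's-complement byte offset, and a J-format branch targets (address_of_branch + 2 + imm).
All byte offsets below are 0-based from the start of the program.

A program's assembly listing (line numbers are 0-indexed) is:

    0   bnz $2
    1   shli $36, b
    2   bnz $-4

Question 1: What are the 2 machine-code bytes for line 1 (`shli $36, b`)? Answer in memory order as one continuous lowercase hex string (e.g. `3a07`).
647c

line 1 (shli): pack op=0x1f:6|rd=1:4|imm=36:6 = 0x7c64; little→ 64 7c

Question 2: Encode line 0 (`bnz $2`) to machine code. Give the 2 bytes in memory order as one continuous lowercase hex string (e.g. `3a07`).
0284

L0: bnz op=0x21:6|imm=2:10 ⇒ 0x8402 ⇒ little 02 84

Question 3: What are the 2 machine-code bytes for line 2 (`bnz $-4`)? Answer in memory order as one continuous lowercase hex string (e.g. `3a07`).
2. bnz fields op=0x21:6|imm=-4:10 → word 87fch → fc 87

fc87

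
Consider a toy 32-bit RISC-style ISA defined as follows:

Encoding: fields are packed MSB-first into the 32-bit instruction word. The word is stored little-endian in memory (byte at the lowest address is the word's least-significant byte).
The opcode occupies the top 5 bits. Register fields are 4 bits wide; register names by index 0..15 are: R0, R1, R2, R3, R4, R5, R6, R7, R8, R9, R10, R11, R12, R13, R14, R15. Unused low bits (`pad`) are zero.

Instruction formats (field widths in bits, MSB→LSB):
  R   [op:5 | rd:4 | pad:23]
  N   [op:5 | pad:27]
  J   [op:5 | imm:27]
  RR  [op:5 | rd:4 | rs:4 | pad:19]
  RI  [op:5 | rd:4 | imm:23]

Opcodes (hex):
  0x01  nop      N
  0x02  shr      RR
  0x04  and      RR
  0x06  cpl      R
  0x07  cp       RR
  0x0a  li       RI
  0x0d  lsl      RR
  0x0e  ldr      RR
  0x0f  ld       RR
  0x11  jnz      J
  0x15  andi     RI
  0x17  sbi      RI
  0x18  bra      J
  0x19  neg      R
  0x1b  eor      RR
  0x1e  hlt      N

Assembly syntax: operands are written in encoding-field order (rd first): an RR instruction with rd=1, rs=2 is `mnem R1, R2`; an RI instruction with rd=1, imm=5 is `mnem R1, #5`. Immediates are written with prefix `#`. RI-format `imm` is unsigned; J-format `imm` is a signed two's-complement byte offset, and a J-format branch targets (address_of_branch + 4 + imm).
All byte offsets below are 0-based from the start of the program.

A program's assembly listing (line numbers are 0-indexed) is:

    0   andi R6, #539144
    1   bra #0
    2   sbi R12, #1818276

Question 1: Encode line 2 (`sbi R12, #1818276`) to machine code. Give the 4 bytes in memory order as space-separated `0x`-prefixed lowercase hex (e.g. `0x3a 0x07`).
0xa4 0xbe 0x1b 0xbe

line 2 (sbi): pack op=0x17:5|rd=12:4|imm=1818276:23 = 0xbe1bbea4; little→ a4 be 1b be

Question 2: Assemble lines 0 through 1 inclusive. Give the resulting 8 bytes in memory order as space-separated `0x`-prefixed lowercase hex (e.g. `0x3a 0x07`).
line 0 (andi): pack op=0x15:5|rd=6:4|imm=539144:23 = 0xab083a08; little→ 08 3a 08 ab
line 1 (bra): pack op=0x18:5|imm=0:27 = 0xc0000000; little→ 00 00 00 c0

0x08 0x3a 0x08 0xab 0x00 0x00 0x00 0xc0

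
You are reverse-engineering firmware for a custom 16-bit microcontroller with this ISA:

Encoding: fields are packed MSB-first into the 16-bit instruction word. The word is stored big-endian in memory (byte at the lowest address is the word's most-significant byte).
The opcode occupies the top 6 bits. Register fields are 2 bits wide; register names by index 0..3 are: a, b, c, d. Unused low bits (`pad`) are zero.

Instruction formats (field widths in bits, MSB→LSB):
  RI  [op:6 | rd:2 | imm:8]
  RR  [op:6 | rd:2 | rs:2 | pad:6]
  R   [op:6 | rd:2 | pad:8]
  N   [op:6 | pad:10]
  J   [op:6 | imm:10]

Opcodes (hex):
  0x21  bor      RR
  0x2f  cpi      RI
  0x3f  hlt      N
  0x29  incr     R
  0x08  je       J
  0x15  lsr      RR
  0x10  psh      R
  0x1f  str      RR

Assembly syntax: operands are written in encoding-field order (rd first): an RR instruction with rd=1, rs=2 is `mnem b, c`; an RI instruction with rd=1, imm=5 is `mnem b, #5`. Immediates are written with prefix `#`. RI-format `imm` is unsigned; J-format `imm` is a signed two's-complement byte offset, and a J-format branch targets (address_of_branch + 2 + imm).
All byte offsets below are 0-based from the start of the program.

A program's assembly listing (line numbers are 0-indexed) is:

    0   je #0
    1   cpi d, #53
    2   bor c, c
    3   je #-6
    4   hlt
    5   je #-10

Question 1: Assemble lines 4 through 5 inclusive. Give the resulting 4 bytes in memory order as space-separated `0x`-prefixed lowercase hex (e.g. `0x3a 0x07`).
0xfc 0x00 0x23 0xf6

line 4 (hlt): pack op=0x3f:6|pad=0:10 = 0xfc00; big→ fc 00
line 5 (je): pack op=0x8:6|imm=-10:10 = 0x23f6; big→ 23 f6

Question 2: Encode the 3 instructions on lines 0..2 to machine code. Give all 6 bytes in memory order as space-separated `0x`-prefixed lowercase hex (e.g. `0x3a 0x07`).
line 0 (je): pack op=0x8:6|imm=0:10 = 0x2000; big→ 20 00
line 1 (cpi): pack op=0x2f:6|rd=3:2|imm=53:8 = 0xbf35; big→ bf 35
line 2 (bor): pack op=0x21:6|rd=2:2|rs=2:2|pad=0:6 = 0x8680; big→ 86 80

0x20 0x00 0xbf 0x35 0x86 0x80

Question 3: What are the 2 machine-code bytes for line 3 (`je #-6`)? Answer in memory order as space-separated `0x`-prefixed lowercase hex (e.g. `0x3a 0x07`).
3. je fields op=0x8:6|imm=-6:10 → word 23fah → 23 fa

0x23 0xfa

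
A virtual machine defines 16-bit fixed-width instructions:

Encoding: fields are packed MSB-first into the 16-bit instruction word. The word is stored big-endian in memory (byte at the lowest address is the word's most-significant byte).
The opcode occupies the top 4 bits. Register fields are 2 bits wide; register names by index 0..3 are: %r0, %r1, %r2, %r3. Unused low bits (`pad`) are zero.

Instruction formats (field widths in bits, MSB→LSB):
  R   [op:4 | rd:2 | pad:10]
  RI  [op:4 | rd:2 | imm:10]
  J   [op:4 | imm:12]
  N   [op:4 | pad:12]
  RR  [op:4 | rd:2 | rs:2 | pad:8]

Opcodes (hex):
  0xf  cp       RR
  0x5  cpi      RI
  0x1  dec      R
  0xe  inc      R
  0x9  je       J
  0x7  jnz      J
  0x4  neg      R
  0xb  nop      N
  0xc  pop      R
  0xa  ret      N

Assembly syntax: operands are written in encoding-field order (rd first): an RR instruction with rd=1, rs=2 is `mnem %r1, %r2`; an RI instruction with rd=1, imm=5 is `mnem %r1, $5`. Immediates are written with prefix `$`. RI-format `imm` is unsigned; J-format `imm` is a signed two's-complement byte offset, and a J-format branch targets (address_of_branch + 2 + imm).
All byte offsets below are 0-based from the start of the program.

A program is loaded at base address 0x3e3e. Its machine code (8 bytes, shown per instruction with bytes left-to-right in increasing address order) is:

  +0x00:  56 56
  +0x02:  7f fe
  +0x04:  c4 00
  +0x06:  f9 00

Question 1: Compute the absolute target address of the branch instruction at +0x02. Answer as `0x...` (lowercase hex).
0x3e40

[02] 7f fe → 0x7ffe
  top 4b → 0x7 → jnz [J]
  [11:0] imm=4094 (s12→-2) = $-2
  target = base 0x3e3e + off 0x02 + 2 + imm -2 = 0x3e40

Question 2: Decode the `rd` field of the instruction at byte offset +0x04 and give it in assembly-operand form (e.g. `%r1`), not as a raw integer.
off 0x04: read c4 00 as big → 0xc400
  opcode bits[15:12]=0xc: pop/R
  rd@[11:10]=0x1 ⇒ %r1

%r1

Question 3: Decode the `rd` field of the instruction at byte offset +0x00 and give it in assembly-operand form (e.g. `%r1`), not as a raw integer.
%r1

[00] 56 56 → 0x5656
  top 4b → 0x5 → cpi [RI]
  rd@[11:10]=0x1 ⇒ %r1
  imm@[9:0]=0x256 ⇒ $598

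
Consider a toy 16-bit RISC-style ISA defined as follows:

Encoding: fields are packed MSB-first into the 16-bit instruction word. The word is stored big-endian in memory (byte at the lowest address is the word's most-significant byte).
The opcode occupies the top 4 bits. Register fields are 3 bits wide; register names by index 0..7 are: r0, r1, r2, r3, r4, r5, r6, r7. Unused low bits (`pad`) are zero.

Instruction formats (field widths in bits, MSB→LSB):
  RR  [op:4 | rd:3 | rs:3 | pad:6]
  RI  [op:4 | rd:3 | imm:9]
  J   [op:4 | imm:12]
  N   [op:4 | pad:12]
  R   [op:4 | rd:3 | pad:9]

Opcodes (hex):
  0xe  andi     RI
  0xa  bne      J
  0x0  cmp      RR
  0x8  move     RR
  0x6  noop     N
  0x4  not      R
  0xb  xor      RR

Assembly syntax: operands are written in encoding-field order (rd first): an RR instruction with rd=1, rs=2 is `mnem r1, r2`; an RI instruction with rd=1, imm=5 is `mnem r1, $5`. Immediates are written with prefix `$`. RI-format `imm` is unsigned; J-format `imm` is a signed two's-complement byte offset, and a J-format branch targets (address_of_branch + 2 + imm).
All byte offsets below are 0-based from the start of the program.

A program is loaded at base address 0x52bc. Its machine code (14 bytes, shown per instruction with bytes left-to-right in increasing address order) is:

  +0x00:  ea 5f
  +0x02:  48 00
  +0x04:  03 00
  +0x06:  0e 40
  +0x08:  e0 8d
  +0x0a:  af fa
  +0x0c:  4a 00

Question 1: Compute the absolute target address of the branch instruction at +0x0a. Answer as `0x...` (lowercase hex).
0x52c2

[0a] af fa → 0xaffa
  top 4b → 0xa → bne [J]
  imm: (w>>0)&0xfff=0xffa (s12→-6) → $-6
  target = base 0x52bc + off 0x0a + 2 + imm -6 = 0x52c2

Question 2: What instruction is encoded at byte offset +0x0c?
not r5

@+0c  big-endian(4a 00) = 0x4a00
  op=0x4a00>>12=0x4 ⇒ not (R)
  rd@[11:9]=0x5 ⇒ r5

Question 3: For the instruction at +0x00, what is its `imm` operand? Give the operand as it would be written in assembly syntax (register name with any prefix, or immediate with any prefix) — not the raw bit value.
+0x00: ea 5f ⇒ word 0xea5f (big)
  op=0xea5f>>12=0xe ⇒ andi (RI)
  rd@[11:9]=0x5 ⇒ r5
  imm@[8:0]=0x5f ⇒ $95

$95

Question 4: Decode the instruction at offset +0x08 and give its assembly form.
+0x08: e0 8d ⇒ word 0xe08d (big)
  op=0xe08d>>12=0xe ⇒ andi (RI)
  rd@[11:9]=0x0 ⇒ r0
  imm@[8:0]=0x8d ⇒ $141

andi r0, $141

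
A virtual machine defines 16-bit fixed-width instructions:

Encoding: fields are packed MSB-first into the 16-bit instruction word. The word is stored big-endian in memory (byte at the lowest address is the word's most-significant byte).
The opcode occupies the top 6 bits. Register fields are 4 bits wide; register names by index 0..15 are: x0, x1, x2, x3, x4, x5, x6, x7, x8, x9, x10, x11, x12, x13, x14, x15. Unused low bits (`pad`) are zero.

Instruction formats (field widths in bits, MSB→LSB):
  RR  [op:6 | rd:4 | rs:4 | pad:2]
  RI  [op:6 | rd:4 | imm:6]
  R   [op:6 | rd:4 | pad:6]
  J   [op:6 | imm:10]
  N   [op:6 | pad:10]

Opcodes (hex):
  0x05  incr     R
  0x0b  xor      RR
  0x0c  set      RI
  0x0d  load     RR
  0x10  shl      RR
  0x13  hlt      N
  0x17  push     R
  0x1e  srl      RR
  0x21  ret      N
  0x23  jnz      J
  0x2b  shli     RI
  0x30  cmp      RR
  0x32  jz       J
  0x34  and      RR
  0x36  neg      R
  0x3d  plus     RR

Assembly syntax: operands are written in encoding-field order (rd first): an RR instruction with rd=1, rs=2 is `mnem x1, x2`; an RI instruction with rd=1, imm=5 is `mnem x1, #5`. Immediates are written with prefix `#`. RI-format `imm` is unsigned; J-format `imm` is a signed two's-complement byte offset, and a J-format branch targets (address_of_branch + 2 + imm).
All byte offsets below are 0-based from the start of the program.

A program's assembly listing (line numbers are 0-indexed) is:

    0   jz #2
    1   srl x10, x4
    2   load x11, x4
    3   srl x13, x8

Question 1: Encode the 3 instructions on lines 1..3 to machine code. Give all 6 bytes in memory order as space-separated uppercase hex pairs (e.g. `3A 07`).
7A 90 36 D0 7B 60

L1: srl op=0x1e:6|rd=10:4|rs=4:4|pad=0:2 ⇒ 0x7a90 ⇒ big 7a 90
L2: load op=0xd:6|rd=11:4|rs=4:4|pad=0:2 ⇒ 0x36d0 ⇒ big 36 d0
L3: srl op=0x1e:6|rd=13:4|rs=8:4|pad=0:2 ⇒ 0x7b60 ⇒ big 7b 60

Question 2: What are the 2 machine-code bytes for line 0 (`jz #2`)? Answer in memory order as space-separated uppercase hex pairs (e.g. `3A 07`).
C8 02

L0: jz op=0x32:6|imm=2:10 ⇒ 0xc802 ⇒ big c8 02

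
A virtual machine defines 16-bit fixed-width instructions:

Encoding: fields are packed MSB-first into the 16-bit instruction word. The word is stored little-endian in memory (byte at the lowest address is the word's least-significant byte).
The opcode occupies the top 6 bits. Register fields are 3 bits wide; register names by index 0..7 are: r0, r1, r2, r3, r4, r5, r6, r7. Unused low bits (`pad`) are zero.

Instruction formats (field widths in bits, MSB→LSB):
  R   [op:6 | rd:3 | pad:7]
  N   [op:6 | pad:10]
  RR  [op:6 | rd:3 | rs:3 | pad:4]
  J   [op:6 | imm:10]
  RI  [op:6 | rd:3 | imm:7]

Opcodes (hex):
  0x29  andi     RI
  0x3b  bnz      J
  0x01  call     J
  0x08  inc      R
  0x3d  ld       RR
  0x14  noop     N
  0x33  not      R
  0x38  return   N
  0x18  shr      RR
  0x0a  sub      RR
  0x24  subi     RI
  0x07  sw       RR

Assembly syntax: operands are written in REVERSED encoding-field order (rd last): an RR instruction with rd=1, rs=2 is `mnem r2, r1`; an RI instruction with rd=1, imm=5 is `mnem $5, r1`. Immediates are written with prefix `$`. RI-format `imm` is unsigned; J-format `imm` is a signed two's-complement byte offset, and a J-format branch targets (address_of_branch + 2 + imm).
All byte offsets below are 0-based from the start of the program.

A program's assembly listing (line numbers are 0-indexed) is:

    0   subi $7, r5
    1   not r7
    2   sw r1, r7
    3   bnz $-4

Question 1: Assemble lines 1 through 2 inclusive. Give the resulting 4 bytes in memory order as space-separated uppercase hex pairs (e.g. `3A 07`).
1. not fields op=0x33:6|rd=7:3|pad=0:7 → word cf80h → 80 cf
2. sw fields op=0x7:6|rd=7:3|rs=1:3|pad=0:4 → word 1f90h → 90 1f

80 CF 90 1F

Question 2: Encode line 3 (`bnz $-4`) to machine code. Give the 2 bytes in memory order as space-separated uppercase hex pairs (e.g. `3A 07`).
FC EF

L3: bnz op=0x3b:6|imm=-4:10 ⇒ 0xeffc ⇒ little fc ef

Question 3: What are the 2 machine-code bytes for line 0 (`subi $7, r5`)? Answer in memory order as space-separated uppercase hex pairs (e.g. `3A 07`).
87 92

0. subi fields op=0x24:6|rd=5:3|imm=7:7 → word 9287h → 87 92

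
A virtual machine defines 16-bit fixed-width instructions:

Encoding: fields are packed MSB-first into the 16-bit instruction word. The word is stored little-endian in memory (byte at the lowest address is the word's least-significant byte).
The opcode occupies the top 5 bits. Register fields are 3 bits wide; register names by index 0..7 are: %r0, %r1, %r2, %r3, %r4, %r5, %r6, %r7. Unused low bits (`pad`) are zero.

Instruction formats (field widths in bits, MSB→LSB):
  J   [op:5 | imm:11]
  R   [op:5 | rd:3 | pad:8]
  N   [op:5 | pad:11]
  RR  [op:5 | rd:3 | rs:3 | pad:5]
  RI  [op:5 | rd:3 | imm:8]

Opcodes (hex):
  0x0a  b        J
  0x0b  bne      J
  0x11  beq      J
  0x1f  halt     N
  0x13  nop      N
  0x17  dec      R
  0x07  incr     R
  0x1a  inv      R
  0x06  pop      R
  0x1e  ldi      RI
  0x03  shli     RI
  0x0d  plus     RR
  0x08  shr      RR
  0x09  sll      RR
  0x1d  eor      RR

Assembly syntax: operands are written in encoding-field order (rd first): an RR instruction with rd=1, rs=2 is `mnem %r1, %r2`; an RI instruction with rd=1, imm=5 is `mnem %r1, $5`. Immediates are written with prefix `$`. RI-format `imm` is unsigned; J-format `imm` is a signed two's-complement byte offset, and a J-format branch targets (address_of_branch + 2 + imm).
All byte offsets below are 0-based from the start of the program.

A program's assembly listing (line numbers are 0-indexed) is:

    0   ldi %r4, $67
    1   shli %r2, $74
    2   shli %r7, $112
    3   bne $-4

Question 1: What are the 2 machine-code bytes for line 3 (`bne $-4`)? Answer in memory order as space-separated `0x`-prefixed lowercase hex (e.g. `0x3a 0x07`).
line 3 (bne): pack op=0xb:5|imm=-4:11 = 0x5ffc; little→ fc 5f

0xfc 0x5f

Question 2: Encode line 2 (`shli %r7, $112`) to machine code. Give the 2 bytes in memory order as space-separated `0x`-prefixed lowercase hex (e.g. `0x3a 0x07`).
0x70 0x1f

2. shli fields op=0x3:5|rd=7:3|imm=112:8 → word 1f70h → 70 1f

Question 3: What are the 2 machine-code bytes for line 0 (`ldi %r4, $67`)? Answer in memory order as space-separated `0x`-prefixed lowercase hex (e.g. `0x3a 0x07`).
0. ldi fields op=0x1e:5|rd=4:3|imm=67:8 → word f443h → 43 f4

0x43 0xf4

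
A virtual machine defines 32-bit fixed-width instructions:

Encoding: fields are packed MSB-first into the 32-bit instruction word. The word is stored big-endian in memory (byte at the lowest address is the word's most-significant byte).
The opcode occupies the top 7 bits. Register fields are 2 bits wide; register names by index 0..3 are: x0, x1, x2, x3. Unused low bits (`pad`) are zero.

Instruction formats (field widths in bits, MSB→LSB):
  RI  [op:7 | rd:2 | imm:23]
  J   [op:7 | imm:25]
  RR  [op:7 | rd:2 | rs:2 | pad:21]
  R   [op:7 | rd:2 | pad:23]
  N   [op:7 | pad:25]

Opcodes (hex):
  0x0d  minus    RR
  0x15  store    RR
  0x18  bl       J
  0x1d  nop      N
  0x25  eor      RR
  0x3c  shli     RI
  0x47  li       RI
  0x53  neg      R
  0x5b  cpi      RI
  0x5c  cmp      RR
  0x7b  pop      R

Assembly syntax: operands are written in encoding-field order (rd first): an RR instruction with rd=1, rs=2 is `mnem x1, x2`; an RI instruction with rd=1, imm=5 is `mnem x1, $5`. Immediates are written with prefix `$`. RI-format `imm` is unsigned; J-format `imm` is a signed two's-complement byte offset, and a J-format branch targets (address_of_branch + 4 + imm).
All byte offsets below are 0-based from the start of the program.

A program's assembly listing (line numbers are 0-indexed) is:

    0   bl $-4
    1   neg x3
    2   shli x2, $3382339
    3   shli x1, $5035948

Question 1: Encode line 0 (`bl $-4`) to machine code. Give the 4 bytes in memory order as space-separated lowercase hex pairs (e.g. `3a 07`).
0. bl fields op=0x18:7|imm=-4:25 → word 31fffffch → 31 ff ff fc

31 ff ff fc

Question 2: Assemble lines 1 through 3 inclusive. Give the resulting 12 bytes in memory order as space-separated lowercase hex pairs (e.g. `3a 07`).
a7 80 00 00 79 33 9c 43 78 cc d7 ac

line 1 (neg): pack op=0x53:7|rd=3:2|pad=0:23 = 0xa7800000; big→ a7 80 00 00
line 2 (shli): pack op=0x3c:7|rd=2:2|imm=3382339:23 = 0x79339c43; big→ 79 33 9c 43
line 3 (shli): pack op=0x3c:7|rd=1:2|imm=5035948:23 = 0x78ccd7ac; big→ 78 cc d7 ac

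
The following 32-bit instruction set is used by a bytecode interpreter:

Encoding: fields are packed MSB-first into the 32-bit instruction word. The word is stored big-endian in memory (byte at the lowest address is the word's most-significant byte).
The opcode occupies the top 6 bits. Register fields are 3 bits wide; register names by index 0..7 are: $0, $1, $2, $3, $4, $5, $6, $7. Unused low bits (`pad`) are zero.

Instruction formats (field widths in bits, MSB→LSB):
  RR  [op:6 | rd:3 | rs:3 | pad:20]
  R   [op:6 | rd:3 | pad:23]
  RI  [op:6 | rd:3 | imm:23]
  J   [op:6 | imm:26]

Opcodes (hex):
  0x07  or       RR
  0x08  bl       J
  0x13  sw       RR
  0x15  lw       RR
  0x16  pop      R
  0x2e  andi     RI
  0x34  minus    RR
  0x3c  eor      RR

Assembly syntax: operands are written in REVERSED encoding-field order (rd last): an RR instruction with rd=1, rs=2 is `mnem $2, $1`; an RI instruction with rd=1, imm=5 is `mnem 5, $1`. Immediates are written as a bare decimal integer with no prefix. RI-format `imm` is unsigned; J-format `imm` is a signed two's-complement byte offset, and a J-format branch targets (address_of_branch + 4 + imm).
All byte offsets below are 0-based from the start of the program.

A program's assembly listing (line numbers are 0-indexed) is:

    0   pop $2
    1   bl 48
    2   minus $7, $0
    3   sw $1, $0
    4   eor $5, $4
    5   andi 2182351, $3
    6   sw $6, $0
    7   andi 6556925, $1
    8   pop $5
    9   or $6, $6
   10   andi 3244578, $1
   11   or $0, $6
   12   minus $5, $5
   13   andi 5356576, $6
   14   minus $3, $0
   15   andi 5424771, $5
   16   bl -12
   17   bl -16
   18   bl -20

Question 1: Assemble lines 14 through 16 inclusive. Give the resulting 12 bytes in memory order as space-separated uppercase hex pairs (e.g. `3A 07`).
L14: minus op=0x34:6|rd=0:3|rs=3:3|pad=0:20 ⇒ 0xd0300000 ⇒ big d0 30 00 00
L15: andi op=0x2e:6|rd=5:3|imm=5424771:23 ⇒ 0xbad2c683 ⇒ big ba d2 c6 83
L16: bl op=0x8:6|imm=-12:26 ⇒ 0x23fffff4 ⇒ big 23 ff ff f4

D0 30 00 00 BA D2 C6 83 23 FF FF F4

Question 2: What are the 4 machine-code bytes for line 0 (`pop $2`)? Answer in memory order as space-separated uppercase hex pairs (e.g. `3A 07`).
59 00 00 00

L0: pop op=0x16:6|rd=2:3|pad=0:23 ⇒ 0x59000000 ⇒ big 59 00 00 00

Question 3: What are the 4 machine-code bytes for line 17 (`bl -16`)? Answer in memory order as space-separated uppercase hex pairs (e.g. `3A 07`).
23 FF FF F0

L17: bl op=0x8:6|imm=-16:26 ⇒ 0x23fffff0 ⇒ big 23 ff ff f0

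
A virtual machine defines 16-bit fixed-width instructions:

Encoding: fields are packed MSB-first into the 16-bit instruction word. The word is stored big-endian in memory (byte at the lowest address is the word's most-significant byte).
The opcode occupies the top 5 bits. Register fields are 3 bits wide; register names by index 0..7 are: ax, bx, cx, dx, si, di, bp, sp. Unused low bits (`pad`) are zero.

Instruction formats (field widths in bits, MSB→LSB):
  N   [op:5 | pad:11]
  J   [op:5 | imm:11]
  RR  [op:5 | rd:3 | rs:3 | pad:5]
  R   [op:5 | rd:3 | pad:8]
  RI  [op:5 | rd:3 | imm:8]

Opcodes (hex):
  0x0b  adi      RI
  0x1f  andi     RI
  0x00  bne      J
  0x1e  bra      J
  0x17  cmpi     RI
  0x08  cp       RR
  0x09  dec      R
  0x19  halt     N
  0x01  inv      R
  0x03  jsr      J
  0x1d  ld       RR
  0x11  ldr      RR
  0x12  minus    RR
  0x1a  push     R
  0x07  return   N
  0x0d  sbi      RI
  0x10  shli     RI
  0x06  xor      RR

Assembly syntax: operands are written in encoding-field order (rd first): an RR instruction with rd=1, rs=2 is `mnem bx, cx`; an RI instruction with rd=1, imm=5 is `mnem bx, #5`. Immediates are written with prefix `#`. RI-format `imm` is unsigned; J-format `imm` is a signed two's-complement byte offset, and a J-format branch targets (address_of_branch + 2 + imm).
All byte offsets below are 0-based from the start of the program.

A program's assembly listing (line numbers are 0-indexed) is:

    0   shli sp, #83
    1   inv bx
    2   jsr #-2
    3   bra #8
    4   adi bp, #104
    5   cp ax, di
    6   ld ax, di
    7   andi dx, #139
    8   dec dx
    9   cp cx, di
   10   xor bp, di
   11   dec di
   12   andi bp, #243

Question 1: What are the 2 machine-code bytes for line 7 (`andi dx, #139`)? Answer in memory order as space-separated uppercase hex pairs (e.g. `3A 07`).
FB 8B

L7: andi op=0x1f:5|rd=3:3|imm=139:8 ⇒ 0xfb8b ⇒ big fb 8b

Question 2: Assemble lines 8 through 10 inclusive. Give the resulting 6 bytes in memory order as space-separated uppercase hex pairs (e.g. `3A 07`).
4B 00 42 A0 36 A0

8. dec fields op=0x9:5|rd=3:3|pad=0:8 → word 4b00h → 4b 00
9. cp fields op=0x8:5|rd=2:3|rs=5:3|pad=0:5 → word 42a0h → 42 a0
10. xor fields op=0x6:5|rd=6:3|rs=5:3|pad=0:5 → word 36a0h → 36 a0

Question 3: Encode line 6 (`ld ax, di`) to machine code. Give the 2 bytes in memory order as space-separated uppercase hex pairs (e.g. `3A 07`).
E8 A0

L6: ld op=0x1d:5|rd=0:3|rs=5:3|pad=0:5 ⇒ 0xe8a0 ⇒ big e8 a0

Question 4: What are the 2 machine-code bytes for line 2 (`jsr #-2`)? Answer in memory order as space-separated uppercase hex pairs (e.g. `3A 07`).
2. jsr fields op=0x3:5|imm=-2:11 → word 1ffeh → 1f fe

1F FE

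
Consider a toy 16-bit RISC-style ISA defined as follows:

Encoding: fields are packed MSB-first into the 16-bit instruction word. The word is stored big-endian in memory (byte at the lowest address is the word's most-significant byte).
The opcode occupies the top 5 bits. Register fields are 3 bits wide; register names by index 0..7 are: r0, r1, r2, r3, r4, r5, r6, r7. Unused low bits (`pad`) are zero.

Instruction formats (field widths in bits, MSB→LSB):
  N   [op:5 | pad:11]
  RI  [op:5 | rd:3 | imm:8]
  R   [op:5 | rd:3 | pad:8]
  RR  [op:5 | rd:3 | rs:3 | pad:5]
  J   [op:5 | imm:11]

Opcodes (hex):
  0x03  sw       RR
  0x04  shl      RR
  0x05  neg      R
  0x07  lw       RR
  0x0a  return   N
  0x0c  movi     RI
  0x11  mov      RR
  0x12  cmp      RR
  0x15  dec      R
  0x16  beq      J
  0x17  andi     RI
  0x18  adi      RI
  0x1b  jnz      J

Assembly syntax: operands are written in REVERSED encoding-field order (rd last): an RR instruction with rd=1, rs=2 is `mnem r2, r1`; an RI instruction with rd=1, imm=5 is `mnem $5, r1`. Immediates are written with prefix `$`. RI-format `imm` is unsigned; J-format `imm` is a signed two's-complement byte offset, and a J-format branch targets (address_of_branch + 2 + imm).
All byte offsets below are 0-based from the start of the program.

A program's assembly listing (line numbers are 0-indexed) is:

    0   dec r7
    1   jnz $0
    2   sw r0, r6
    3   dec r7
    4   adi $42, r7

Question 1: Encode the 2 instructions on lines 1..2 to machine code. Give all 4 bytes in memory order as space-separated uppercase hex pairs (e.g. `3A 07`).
D8 00 1E 00

1. jnz fields op=0x1b:5|imm=0:11 → word d800h → d8 00
2. sw fields op=0x3:5|rd=6:3|rs=0:3|pad=0:5 → word 1e00h → 1e 00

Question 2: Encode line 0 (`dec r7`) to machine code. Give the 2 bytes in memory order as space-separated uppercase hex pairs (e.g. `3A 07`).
line 0 (dec): pack op=0x15:5|rd=7:3|pad=0:8 = 0xaf00; big→ af 00

AF 00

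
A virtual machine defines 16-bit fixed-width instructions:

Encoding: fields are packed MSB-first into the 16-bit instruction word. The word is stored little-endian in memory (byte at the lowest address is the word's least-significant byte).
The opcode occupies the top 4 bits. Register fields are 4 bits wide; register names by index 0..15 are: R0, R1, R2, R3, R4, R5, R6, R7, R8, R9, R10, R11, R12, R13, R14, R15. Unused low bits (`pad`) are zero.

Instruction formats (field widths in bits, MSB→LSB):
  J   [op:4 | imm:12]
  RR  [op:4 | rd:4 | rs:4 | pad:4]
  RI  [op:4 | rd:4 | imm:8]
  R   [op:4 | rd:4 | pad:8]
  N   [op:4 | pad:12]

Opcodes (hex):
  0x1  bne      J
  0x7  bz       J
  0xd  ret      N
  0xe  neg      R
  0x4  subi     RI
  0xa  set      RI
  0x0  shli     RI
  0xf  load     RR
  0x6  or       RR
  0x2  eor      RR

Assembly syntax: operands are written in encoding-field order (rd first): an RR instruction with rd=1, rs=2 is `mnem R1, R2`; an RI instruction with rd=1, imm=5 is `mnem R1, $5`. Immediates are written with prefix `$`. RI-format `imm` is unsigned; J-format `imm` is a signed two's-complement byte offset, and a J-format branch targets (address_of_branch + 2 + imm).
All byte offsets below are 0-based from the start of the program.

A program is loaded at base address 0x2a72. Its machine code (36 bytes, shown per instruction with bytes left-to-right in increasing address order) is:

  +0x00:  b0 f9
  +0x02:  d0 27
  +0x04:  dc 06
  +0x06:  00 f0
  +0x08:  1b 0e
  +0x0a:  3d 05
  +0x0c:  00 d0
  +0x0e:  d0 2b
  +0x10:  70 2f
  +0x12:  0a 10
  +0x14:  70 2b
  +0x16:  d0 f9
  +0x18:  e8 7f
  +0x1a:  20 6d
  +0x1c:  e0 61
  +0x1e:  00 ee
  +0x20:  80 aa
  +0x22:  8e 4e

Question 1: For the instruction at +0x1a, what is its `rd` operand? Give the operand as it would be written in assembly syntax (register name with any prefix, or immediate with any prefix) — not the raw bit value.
@+1a  little-endian(20 6d) = 0x6d20
  opcode bits[15:12]=0x6: or/RR
  [11:8] rd=13 = R13
  [7:4] rs=2 = R2

R13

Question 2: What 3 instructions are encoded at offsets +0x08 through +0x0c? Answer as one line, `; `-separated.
shli R14, $27; shli R5, $61; ret

[08] 1b 0e → 0x0e1b
  top 4b → 0x0 → shli [RI]
  [11:8] rd=14 = R14
  [7:0] imm=27 = $27
[0a] 3d 05 → 0x053d
  top 4b → 0x0 → shli [RI]
  [11:8] rd=5 = R5
  [7:0] imm=61 = $61
[0c] 00 d0 → 0xd000
  top 4b → 0xd → ret [N]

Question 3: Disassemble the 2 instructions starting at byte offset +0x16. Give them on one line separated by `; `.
[16] d0 f9 → 0xf9d0
  opcode bits[15:12]=0xf: load/RR
  rd@[11:8]=0x9 ⇒ R9
  rs@[7:4]=0xd ⇒ R13
[18] e8 7f → 0x7fe8
  opcode bits[15:12]=0x7: bz/J
  imm@[11:0]=0xfe8 (s12→-24) ⇒ $-24

load R9, R13; bz $-24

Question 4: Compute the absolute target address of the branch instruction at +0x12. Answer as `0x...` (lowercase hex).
0x2a90

+0x12: 0a 10 ⇒ word 0x100a (little)
  top 4b → 0x1 → bne [J]
  [11:0] imm=10 = $10
  target = base 0x2a72 + off 0x12 + 2 + imm 10 = 0x2a90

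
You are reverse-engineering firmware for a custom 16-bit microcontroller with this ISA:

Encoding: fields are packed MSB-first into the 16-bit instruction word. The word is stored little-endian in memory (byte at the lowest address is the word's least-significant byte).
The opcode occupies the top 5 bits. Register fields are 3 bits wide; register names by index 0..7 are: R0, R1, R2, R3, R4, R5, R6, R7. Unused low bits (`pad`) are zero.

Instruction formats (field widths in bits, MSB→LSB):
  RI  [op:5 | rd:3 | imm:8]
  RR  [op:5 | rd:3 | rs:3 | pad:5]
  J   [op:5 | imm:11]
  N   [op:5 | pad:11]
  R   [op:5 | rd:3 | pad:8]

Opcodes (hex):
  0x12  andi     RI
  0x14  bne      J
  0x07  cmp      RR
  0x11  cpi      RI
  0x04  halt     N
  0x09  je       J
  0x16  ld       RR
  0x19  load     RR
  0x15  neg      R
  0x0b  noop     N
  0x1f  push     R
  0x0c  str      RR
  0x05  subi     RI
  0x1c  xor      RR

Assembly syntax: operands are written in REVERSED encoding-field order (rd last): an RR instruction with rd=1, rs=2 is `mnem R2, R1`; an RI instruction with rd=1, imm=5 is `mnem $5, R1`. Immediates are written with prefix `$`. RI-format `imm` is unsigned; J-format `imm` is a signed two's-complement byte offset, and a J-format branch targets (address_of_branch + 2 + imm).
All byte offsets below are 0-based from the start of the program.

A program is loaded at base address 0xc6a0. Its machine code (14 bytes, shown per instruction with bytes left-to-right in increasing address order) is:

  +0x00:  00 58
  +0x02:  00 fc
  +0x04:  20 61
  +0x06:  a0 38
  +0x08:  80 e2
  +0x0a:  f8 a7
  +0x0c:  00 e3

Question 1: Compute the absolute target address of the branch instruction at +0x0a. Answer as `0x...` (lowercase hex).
off 0x0a: read f8 a7 as little → 0xa7f8
  opcode bits[15:11]=0x14: bne/J
  imm@[10:0]=0x7f8 (s11→-8) ⇒ $-8
  target = base 0xc6a0 + off 0x0a + 2 + imm -8 = 0xc6a4

0xc6a4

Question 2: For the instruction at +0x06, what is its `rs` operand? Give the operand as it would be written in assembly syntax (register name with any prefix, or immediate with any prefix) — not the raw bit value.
R5

off 0x06: read a0 38 as little → 0x38a0
  op=0x38a0>>11=0x7 ⇒ cmp (RR)
  rd: (w>>8)&0x7=0x0 → R0
  rs: (w>>5)&0x7=0x5 → R5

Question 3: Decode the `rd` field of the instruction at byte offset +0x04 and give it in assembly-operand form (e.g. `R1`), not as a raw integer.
R1

@+04  little-endian(20 61) = 0x6120
  opcode bits[15:11]=0xc: str/RR
  [10:8] rd=1 = R1
  [7:5] rs=1 = R1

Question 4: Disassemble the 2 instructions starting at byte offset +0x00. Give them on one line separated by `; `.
noop; push R4

off 0x00: read 00 58 as little → 0x5800
  top 5b → 0xb → noop [N]
off 0x02: read 00 fc as little → 0xfc00
  top 5b → 0x1f → push [R]
  rd: (w>>8)&0x7=0x4 → R4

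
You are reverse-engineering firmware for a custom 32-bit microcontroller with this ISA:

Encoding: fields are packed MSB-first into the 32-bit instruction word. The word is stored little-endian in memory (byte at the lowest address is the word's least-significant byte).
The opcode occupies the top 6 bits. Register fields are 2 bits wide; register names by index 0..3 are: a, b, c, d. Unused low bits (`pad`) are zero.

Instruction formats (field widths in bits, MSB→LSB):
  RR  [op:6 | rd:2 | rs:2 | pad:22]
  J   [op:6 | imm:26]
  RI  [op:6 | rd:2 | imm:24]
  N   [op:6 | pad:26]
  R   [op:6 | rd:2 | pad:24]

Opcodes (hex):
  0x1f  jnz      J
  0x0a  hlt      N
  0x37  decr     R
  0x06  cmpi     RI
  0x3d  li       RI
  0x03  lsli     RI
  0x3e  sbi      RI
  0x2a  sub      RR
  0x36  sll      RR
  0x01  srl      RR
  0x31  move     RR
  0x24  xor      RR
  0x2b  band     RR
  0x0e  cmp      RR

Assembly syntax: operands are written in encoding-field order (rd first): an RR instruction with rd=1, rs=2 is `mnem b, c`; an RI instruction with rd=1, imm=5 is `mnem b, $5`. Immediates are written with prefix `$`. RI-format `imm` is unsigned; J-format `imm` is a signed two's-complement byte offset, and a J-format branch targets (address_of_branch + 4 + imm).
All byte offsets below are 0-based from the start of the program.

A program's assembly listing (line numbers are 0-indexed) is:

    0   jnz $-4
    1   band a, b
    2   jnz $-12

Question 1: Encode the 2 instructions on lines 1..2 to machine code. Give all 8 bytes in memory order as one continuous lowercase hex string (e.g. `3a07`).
L1: band op=0x2b:6|rd=0:2|rs=1:2|pad=0:22 ⇒ 0xac400000 ⇒ little 00 00 40 ac
L2: jnz op=0x1f:6|imm=-12:26 ⇒ 0x7ffffff4 ⇒ little f4 ff ff 7f

000040acf4ffff7f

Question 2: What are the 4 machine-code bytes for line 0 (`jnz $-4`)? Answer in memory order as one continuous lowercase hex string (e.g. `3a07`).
fcffff7f

0. jnz fields op=0x1f:6|imm=-4:26 → word 7ffffffch → fc ff ff 7f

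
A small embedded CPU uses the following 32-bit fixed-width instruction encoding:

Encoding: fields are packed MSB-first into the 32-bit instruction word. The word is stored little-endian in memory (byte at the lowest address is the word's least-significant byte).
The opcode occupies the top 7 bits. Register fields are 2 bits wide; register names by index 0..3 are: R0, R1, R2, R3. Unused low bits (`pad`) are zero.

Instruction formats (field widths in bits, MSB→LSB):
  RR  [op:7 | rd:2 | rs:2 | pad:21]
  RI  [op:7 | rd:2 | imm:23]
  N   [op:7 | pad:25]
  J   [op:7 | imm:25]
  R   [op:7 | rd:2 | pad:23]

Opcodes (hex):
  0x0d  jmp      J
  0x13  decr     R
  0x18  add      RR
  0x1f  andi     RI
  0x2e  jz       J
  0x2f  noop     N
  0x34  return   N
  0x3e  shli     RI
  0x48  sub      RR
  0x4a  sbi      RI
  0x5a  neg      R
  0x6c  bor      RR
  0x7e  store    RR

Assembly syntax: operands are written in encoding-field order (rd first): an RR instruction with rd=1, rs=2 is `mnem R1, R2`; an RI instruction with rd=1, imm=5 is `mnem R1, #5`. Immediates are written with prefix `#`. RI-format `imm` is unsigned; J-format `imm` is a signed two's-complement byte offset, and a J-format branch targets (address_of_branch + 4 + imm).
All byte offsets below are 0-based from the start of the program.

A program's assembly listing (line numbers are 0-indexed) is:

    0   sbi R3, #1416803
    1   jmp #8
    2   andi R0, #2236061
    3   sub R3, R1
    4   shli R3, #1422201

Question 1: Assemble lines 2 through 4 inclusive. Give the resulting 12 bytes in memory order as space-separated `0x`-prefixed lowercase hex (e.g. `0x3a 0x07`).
0x9d 0x1e 0x22 0x3e 0x00 0x00 0xa0 0x91 0x79 0xb3 0x95 0x7d

line 2 (andi): pack op=0x1f:7|rd=0:2|imm=2236061:23 = 0x3e221e9d; little→ 9d 1e 22 3e
line 3 (sub): pack op=0x48:7|rd=3:2|rs=1:2|pad=0:21 = 0x91a00000; little→ 00 00 a0 91
line 4 (shli): pack op=0x3e:7|rd=3:2|imm=1422201:23 = 0x7d95b379; little→ 79 b3 95 7d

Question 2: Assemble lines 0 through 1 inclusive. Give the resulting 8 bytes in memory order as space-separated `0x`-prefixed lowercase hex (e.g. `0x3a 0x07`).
0x63 0x9e 0x95 0x95 0x08 0x00 0x00 0x1a

line 0 (sbi): pack op=0x4a:7|rd=3:2|imm=1416803:23 = 0x95959e63; little→ 63 9e 95 95
line 1 (jmp): pack op=0xd:7|imm=8:25 = 0x1a000008; little→ 08 00 00 1a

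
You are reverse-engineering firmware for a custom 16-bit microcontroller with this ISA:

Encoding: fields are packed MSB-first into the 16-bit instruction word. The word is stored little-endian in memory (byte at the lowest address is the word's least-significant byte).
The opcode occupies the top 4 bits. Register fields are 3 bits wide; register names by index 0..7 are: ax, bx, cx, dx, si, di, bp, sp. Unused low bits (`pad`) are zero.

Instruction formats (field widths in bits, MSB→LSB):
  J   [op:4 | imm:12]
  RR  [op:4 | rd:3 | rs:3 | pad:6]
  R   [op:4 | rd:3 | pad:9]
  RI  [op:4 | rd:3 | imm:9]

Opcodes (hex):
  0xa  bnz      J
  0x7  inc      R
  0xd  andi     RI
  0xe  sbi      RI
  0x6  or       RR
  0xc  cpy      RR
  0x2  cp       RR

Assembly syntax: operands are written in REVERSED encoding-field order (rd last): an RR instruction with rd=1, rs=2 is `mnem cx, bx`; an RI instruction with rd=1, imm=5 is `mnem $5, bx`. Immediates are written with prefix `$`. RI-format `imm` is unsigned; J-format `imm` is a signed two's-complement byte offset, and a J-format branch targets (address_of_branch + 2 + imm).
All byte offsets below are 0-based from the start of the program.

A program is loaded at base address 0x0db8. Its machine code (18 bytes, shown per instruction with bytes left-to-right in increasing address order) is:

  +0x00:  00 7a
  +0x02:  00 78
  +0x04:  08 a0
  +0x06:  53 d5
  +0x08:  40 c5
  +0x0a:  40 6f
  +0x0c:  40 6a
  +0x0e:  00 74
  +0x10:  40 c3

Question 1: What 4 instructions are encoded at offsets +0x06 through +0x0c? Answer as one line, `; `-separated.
+0x06: 53 d5 ⇒ word 0xd553 (little)
  opcode bits[15:12]=0xd: andi/RI
  rd@[11:9]=0x2 ⇒ cx
  imm@[8:0]=0x153 ⇒ $339
+0x08: 40 c5 ⇒ word 0xc540 (little)
  opcode bits[15:12]=0xc: cpy/RR
  rd@[11:9]=0x2 ⇒ cx
  rs@[8:6]=0x5 ⇒ di
+0x0a: 40 6f ⇒ word 0x6f40 (little)
  opcode bits[15:12]=0x6: or/RR
  rd@[11:9]=0x7 ⇒ sp
  rs@[8:6]=0x5 ⇒ di
+0x0c: 40 6a ⇒ word 0x6a40 (little)
  opcode bits[15:12]=0x6: or/RR
  rd@[11:9]=0x5 ⇒ di
  rs@[8:6]=0x1 ⇒ bx

andi $339, cx; cpy di, cx; or di, sp; or bx, di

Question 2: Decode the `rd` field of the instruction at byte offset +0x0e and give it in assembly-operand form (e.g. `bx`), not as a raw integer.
@+0e  little-endian(00 74) = 0x7400
  opcode bits[15:12]=0x7: inc/R
  [11:9] rd=2 = cx

cx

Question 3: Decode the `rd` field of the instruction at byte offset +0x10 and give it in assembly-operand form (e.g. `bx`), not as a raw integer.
bx

off 0x10: read 40 c3 as little → 0xc340
  opcode bits[15:12]=0xc: cpy/RR
  rd: (w>>9)&0x7=0x1 → bx
  rs: (w>>6)&0x7=0x5 → di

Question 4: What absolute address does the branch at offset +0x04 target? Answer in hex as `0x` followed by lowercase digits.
0x0dc6

off 0x04: read 08 a0 as little → 0xa008
  top 4b → 0xa → bnz [J]
  imm: (w>>0)&0xfff=0x8 → $8
  target = base 0x0db8 + off 0x04 + 2 + imm 8 = 0x0dc6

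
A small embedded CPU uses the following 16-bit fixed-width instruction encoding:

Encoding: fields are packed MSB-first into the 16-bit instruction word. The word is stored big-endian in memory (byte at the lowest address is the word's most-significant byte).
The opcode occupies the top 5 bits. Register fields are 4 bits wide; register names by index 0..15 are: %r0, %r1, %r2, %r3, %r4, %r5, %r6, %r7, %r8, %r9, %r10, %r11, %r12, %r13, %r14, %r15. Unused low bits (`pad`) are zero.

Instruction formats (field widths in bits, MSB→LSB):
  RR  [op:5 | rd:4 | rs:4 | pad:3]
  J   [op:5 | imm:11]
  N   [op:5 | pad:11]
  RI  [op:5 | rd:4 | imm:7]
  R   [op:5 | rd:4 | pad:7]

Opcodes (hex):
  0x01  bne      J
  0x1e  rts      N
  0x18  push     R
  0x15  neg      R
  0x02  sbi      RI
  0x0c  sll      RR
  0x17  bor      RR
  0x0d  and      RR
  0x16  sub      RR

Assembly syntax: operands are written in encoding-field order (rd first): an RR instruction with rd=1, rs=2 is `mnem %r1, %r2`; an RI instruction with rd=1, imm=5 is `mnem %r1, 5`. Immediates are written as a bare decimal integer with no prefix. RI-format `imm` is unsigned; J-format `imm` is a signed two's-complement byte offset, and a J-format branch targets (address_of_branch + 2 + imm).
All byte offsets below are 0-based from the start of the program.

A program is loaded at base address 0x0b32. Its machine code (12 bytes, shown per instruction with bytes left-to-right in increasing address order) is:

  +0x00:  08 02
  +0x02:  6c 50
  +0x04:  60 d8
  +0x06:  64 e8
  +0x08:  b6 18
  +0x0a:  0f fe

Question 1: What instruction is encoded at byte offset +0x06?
[06] 64 e8 → 0x64e8
  top 5b → 0xc → sll [RR]
  [10:7] rd=9 = %r9
  [6:3] rs=13 = %r13

sll %r9, %r13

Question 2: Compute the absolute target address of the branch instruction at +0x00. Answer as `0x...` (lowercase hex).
@+00  big-endian(08 02) = 0x0802
  opcode bits[15:11]=0x1: bne/J
  [10:0] imm=2 = 2
  target = base 0x0b32 + off 0x00 + 2 + imm 2 = 0x0b36

0x0b36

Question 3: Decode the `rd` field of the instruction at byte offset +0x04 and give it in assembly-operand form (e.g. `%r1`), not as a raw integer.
%r1

+0x04: 60 d8 ⇒ word 0x60d8 (big)
  opcode bits[15:11]=0xc: sll/RR
  rd@[10:7]=0x1 ⇒ %r1
  rs@[6:3]=0xb ⇒ %r11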